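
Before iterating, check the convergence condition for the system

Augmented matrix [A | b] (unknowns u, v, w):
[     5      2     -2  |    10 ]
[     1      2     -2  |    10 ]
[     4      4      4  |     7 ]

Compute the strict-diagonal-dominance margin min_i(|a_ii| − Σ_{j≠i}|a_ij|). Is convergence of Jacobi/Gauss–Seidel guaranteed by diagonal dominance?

-4

row 1: |5| − (2+2) = 1
row 2: |2| − (1+2) = -1
row 3: |4| − (4+4) = -4
minimum over rows = -4 → not strictly diagonally dominant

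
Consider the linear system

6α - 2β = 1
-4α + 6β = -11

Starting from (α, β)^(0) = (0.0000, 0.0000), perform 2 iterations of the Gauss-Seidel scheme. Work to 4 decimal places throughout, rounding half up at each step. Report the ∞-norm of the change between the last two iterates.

0.5741

Iteration 1:
  α = (1 - (-2)·0.0000) / (6) = 0.1667
  β = (-11 - (-4)·0.1667) / (6) = -1.7222
Iteration 2:
  α = (1 - (-2)·-1.7222) / (6) = -0.4074
  β = (-11 - (-4)·-0.4074) / (6) = -2.1049
Change: (-0.5741, -0.3827) → max |·| = 0.5741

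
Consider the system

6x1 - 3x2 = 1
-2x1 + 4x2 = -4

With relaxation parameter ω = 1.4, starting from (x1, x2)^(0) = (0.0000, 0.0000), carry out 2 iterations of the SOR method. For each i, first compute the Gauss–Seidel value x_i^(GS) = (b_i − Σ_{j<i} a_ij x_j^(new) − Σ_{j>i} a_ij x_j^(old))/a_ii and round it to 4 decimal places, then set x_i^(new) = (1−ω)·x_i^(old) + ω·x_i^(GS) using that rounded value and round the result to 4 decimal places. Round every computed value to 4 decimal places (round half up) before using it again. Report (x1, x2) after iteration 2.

Iteration 1:
  x1: GS value = (1 - (-3)·0.0000) / (6) = 0.1667;  x1 ← (1−ω)·0.0000 + ω·0.1667 = 0.2334
  x2: GS value = (-4 - (-2)·0.2334) / (4) = -0.8833;  x2 ← (1−ω)·0.0000 + ω·-0.8833 = -1.2366
Iteration 2:
  x1: GS value = (1 - (-3)·-1.2366) / (6) = -0.4516;  x1 ← (1−ω)·0.2334 + ω·-0.4516 = -0.7256
  x2: GS value = (-4 - (-2)·-0.7256) / (4) = -1.3628;  x2 ← (1−ω)·-1.2366 + ω·-1.3628 = -1.4133

(-0.7256, -1.4133)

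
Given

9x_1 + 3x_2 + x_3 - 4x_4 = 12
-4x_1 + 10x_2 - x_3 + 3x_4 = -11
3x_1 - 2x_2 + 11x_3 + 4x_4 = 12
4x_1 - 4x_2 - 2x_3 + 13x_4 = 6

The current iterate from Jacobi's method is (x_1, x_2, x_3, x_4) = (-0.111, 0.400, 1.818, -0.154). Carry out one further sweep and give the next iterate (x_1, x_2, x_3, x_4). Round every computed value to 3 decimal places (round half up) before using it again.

(0.930, -0.916, 1.250, 0.898)

One sweep:
  x_1 = (12 - (3)·0.400 - (1)·1.818 - (-4)·-0.154) / (9) = 0.930
  x_2 = (-11 - (-4)·-0.111 - (-1)·1.818 - (3)·-0.154) / (10) = -0.916
  x_3 = (12 - (3)·-0.111 - (-2)·0.400 - (4)·-0.154) / (11) = 1.250
  x_4 = (6 - (4)·-0.111 - (-4)·0.400 - (-2)·1.818) / (13) = 0.898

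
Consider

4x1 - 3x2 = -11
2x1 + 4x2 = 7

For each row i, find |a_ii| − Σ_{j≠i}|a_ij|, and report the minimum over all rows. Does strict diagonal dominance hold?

row 1: |4| − (3) = 1
row 2: |4| − (2) = 2
minimum over rows = 1 → strictly diagonally dominant (convergence guaranteed)

1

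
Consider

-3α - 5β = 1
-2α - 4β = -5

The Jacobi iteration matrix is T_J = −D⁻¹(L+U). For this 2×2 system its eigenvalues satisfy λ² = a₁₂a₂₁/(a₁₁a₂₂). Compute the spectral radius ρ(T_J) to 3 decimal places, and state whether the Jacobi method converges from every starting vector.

a₁₂a₂₁/(a₁₁a₂₂) = (-5)·(-2) / ((-3)·(-4)) = 0.833333
ρ = √|0.833333| = √0.833333 = 0.913
ρ < 1, so Jacobi converges

0.913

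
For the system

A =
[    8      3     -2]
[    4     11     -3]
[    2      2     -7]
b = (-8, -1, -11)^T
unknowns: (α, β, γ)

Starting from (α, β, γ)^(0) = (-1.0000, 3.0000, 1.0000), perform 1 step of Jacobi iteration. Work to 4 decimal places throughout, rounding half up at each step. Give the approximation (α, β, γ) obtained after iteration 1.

(-1.8750, 0.5455, 2.1429)

Iteration 1:
  α = (-8 - (3)·3.0000 - (-2)·1.0000) / (8) = -1.8750
  β = (-1 - (4)·-1.0000 - (-3)·1.0000) / (11) = 0.5455
  γ = (-11 - (2)·-1.0000 - (2)·3.0000) / (-7) = 2.1429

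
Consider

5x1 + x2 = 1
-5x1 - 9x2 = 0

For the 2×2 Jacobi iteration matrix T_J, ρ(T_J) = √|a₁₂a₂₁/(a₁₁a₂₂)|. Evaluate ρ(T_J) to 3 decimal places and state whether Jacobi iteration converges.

0.333

a₁₂a₂₁/(a₁₁a₂₂) = (1)·(-5) / ((5)·(-9)) = 0.111111
ρ = √|0.111111| = √0.111111 = 0.333
ρ < 1, so Jacobi converges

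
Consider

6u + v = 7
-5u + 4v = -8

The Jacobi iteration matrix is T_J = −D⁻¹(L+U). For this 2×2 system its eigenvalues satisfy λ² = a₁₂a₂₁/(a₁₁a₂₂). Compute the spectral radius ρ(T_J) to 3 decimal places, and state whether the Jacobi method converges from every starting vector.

0.456

a₁₂a₂₁/(a₁₁a₂₂) = (1)·(-5) / ((6)·(4)) = -0.208333
ρ = √|-0.208333| = √0.208333 = 0.456
ρ < 1, so Jacobi converges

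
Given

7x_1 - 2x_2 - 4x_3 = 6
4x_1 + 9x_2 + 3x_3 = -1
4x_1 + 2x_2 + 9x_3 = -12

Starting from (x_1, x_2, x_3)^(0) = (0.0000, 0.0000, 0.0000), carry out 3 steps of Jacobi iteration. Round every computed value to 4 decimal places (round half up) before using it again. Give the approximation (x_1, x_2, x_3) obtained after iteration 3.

(-0.1219, 0.4239, -1.3510)

Iteration 1:
  x_1 = (6 - (-2)·0.0000 - (-4)·0.0000) / (7) = 0.8571
  x_2 = (-1 - (4)·0.0000 - (3)·0.0000) / (9) = -0.1111
  x_3 = (-12 - (4)·0.0000 - (2)·0.0000) / (9) = -1.3333
Iteration 2:
  x_1 = (6 - (-2)·-0.1111 - (-4)·-1.3333) / (7) = 0.0635
  x_2 = (-1 - (4)·0.8571 - (3)·-1.3333) / (9) = -0.0476
  x_3 = (-12 - (4)·0.8571 - (2)·-0.1111) / (9) = -1.6896
Iteration 3:
  x_1 = (6 - (-2)·-0.0476 - (-4)·-1.6896) / (7) = -0.1219
  x_2 = (-1 - (4)·0.0635 - (3)·-1.6896) / (9) = 0.4239
  x_3 = (-12 - (4)·0.0635 - (2)·-0.0476) / (9) = -1.3510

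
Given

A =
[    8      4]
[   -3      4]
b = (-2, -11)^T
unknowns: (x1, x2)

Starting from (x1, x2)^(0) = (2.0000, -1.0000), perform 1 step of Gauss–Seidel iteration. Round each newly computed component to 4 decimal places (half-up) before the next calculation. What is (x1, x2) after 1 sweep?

Iteration 1:
  x1 = (-2 - (4)·-1.0000) / (8) = 0.2500
  x2 = (-11 - (-3)·0.2500) / (4) = -2.5625

(0.2500, -2.5625)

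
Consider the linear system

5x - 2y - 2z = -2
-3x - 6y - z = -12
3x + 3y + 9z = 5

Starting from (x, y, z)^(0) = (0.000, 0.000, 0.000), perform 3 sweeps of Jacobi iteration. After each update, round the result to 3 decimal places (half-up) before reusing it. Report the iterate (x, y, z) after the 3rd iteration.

Iteration 1:
  x = (-2 - (-2)·0.000 - (-2)·0.000) / (5) = -0.400
  y = (-12 - (-3)·0.000 - (-1)·0.000) / (-6) = 2.000
  z = (5 - (3)·0.000 - (3)·0.000) / (9) = 0.556
Iteration 2:
  x = (-2 - (-2)·2.000 - (-2)·0.556) / (5) = 0.622
  y = (-12 - (-3)·-0.400 - (-1)·0.556) / (-6) = 2.107
  z = (5 - (3)·-0.400 - (3)·2.000) / (9) = 0.022
Iteration 3:
  x = (-2 - (-2)·2.107 - (-2)·0.022) / (5) = 0.452
  y = (-12 - (-3)·0.622 - (-1)·0.022) / (-6) = 1.685
  z = (5 - (3)·0.622 - (3)·2.107) / (9) = -0.354

(0.452, 1.685, -0.354)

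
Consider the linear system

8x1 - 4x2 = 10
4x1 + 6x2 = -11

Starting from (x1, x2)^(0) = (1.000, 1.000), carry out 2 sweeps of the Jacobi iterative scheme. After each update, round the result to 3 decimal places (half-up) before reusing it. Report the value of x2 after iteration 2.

-3.000

Iteration 1:
  x1 = (10 - (-4)·1.000) / (8) = 1.750
  x2 = (-11 - (4)·1.000) / (6) = -2.500
Iteration 2:
  x1 = (10 - (-4)·-2.500) / (8) = 0.000
  x2 = (-11 - (4)·1.750) / (6) = -3.000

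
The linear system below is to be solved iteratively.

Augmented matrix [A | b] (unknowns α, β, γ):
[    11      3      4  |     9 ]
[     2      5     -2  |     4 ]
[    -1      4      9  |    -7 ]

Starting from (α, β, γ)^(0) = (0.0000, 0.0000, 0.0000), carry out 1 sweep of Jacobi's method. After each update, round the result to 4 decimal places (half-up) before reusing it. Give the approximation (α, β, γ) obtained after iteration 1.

Iteration 1:
  α = (9 - (3)·0.0000 - (4)·0.0000) / (11) = 0.8182
  β = (4 - (2)·0.0000 - (-2)·0.0000) / (5) = 0.8000
  γ = (-7 - (-1)·0.0000 - (4)·0.0000) / (9) = -0.7778

(0.8182, 0.8000, -0.7778)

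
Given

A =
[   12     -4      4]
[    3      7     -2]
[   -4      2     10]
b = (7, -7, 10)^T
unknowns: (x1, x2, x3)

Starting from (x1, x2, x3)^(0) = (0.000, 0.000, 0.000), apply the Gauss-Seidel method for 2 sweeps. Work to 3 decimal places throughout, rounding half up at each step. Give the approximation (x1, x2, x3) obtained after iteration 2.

(-0.328, -0.436, 0.956)

Iteration 1:
  x1 = (7 - (-4)·0.000 - (4)·0.000) / (12) = 0.583
  x2 = (-7 - (3)·0.583 - (-2)·0.000) / (7) = -1.250
  x3 = (10 - (-4)·0.583 - (2)·-1.250) / (10) = 1.483
Iteration 2:
  x1 = (7 - (-4)·-1.250 - (4)·1.483) / (12) = -0.328
  x2 = (-7 - (3)·-0.328 - (-2)·1.483) / (7) = -0.436
  x3 = (10 - (-4)·-0.328 - (2)·-0.436) / (10) = 0.956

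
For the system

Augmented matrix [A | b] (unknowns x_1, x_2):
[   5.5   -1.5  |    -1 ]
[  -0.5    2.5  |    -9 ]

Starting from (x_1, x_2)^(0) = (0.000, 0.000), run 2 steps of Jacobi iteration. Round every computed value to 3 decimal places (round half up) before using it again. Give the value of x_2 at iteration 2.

-3.636

Iteration 1:
  x_1 = (-1 - (-1.5)·0.000) / (5.5) = -0.182
  x_2 = (-9 - (-0.5)·0.000) / (2.5) = -3.600
Iteration 2:
  x_1 = (-1 - (-1.5)·-3.600) / (5.5) = -1.164
  x_2 = (-9 - (-0.5)·-0.182) / (2.5) = -3.636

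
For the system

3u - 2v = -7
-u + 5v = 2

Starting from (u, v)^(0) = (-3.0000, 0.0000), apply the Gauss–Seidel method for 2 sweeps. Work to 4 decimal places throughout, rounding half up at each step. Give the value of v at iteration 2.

Iteration 1:
  u = (-7 - (-2)·0.0000) / (3) = -2.3333
  v = (2 - (-1)·-2.3333) / (5) = -0.0667
Iteration 2:
  u = (-7 - (-2)·-0.0667) / (3) = -2.3778
  v = (2 - (-1)·-2.3778) / (5) = -0.0756

-0.0756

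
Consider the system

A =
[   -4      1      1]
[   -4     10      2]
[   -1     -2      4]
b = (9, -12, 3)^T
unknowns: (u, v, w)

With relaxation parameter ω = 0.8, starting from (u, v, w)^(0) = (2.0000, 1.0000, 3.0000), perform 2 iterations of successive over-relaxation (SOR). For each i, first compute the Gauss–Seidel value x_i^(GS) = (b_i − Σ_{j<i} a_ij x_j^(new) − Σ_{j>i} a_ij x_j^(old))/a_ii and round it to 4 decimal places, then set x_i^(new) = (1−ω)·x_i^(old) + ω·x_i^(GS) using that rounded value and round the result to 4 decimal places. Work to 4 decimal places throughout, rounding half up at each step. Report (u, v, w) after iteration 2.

(-2.1050, -2.0011, -0.5200)

Iteration 1:
  u: GS value = (9 - (1)·1.0000 - (1)·3.0000) / (-4) = -1.2500;  u ← (1−ω)·2.0000 + ω·-1.2500 = -0.6000
  v: GS value = (-12 - (-4)·-0.6000 - (2)·3.0000) / (10) = -2.0400;  v ← (1−ω)·1.0000 + ω·-2.0400 = -1.4320
  w: GS value = (3 - (-1)·-0.6000 - (-2)·-1.4320) / (4) = -0.1160;  w ← (1−ω)·3.0000 + ω·-0.1160 = 0.5072
Iteration 2:
  u: GS value = (9 - (1)·-1.4320 - (1)·0.5072) / (-4) = -2.4812;  u ← (1−ω)·-0.6000 + ω·-2.4812 = -2.1050
  v: GS value = (-12 - (-4)·-2.1050 - (2)·0.5072) / (10) = -2.1434;  v ← (1−ω)·-1.4320 + ω·-2.1434 = -2.0011
  w: GS value = (3 - (-1)·-2.1050 - (-2)·-2.0011) / (4) = -0.7768;  w ← (1−ω)·0.5072 + ω·-0.7768 = -0.5200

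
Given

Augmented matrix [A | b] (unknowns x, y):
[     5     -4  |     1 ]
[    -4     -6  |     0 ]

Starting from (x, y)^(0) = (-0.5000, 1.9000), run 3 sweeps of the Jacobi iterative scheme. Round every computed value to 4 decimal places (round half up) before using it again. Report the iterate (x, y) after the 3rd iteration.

Iteration 1:
  x = (1 - (-4)·1.9000) / (5) = 1.7200
  y = (0 - (-4)·-0.5000) / (-6) = 0.3333
Iteration 2:
  x = (1 - (-4)·0.3333) / (5) = 0.4666
  y = (0 - (-4)·1.7200) / (-6) = -1.1467
Iteration 3:
  x = (1 - (-4)·-1.1467) / (5) = -0.7174
  y = (0 - (-4)·0.4666) / (-6) = -0.3111

(-0.7174, -0.3111)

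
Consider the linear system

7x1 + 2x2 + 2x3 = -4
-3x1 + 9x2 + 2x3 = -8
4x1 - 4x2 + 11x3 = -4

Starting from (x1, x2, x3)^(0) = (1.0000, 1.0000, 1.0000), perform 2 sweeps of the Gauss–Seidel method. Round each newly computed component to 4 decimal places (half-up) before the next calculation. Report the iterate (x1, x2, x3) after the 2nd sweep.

Iteration 1:
  x1 = (-4 - (2)·1.0000 - (2)·1.0000) / (7) = -1.1429
  x2 = (-8 - (-3)·-1.1429 - (2)·1.0000) / (9) = -1.4921
  x3 = (-4 - (4)·-1.1429 - (-4)·-1.4921) / (11) = -0.4906
Iteration 2:
  x1 = (-4 - (2)·-1.4921 - (2)·-0.4906) / (7) = -0.0049
  x2 = (-8 - (-3)·-0.0049 - (2)·-0.4906) / (9) = -0.7815
  x3 = (-4 - (4)·-0.0049 - (-4)·-0.7815) / (11) = -0.6460

(-0.0049, -0.7815, -0.6460)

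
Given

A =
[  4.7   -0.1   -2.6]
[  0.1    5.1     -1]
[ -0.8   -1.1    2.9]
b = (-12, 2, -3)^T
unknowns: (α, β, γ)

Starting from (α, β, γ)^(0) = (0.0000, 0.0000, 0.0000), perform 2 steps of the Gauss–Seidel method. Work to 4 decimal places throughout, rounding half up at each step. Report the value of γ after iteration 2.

-1.9187

Iteration 1:
  α = (-12 - (-0.1)·0.0000 - (-2.6)·0.0000) / (4.7) = -2.5532
  β = (2 - (0.1)·-2.5532 - (-1)·0.0000) / (5.1) = 0.4422
  γ = (-3 - (-0.8)·-2.5532 - (-1.1)·0.4422) / (2.9) = -1.5711
Iteration 2:
  α = (-12 - (-0.1)·0.4422 - (-2.6)·-1.5711) / (4.7) = -3.4129
  β = (2 - (0.1)·-3.4129 - (-1)·-1.5711) / (5.1) = 0.1510
  γ = (-3 - (-0.8)·-3.4129 - (-1.1)·0.1510) / (2.9) = -1.9187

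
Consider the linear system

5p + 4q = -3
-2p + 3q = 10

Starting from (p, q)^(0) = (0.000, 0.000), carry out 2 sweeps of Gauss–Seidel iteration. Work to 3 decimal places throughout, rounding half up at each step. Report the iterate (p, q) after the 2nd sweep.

(-2.946, 1.369)

Iteration 1:
  p = (-3 - (4)·0.000) / (5) = -0.600
  q = (10 - (-2)·-0.600) / (3) = 2.933
Iteration 2:
  p = (-3 - (4)·2.933) / (5) = -2.946
  q = (10 - (-2)·-2.946) / (3) = 1.369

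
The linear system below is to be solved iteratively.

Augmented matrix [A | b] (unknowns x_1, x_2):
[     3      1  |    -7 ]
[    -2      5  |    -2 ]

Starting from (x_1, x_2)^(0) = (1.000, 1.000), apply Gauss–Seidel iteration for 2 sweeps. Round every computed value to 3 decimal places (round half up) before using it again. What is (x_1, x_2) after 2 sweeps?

Iteration 1:
  x_1 = (-7 - (1)·1.000) / (3) = -2.667
  x_2 = (-2 - (-2)·-2.667) / (5) = -1.467
Iteration 2:
  x_1 = (-7 - (1)·-1.467) / (3) = -1.844
  x_2 = (-2 - (-2)·-1.844) / (5) = -1.138

(-1.844, -1.138)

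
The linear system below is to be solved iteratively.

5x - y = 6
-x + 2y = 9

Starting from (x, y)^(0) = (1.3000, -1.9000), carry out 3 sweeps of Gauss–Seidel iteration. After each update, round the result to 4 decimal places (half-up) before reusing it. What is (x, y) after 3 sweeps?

Iteration 1:
  x = (6 - (-1)·-1.9000) / (5) = 0.8200
  y = (9 - (-1)·0.8200) / (2) = 4.9100
Iteration 2:
  x = (6 - (-1)·4.9100) / (5) = 2.1820
  y = (9 - (-1)·2.1820) / (2) = 5.5910
Iteration 3:
  x = (6 - (-1)·5.5910) / (5) = 2.3182
  y = (9 - (-1)·2.3182) / (2) = 5.6591

(2.3182, 5.6591)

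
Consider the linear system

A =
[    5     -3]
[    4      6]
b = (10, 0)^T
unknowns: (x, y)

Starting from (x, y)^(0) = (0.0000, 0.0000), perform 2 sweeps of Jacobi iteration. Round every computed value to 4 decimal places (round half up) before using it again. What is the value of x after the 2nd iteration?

2.0000

Iteration 1:
  x = (10 - (-3)·0.0000) / (5) = 2.0000
  y = (0 - (4)·0.0000) / (6) = 0.0000
Iteration 2:
  x = (10 - (-3)·0.0000) / (5) = 2.0000
  y = (0 - (4)·2.0000) / (6) = -1.3333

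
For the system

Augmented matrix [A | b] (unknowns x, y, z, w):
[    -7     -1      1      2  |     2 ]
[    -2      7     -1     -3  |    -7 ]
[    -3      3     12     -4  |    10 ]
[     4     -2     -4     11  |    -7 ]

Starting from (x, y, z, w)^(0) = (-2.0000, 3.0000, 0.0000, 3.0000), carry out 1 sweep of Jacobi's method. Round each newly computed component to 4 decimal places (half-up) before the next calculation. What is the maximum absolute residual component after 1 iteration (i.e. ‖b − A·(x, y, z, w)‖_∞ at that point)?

12.8102

Iteration 1:
  x = (2 - (-1)·3.0000 - (1)·0.0000 - (2)·3.0000) / (-7) = 0.1429
  y = (-7 - (-2)·-2.0000 - (-1)·0.0000 - (-3)·3.0000) / (7) = -0.2857
  z = (10 - (-3)·-2.0000 - (3)·3.0000 - (-4)·3.0000) / (12) = 0.5833
  w = (-7 - (4)·-2.0000 - (-2)·3.0000 - (-4)·0.0000) / (11) = 0.6364
Residual b − A·x = (0.8585, -2.2218, 6.8318, -12.8102); ∞-norm = 12.8102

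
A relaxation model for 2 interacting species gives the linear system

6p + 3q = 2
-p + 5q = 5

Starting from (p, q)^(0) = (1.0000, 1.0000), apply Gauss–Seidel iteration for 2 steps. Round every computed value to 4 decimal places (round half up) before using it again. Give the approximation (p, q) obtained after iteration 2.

(-0.1500, 0.9700)

Iteration 1:
  p = (2 - (3)·1.0000) / (6) = -0.1667
  q = (5 - (-1)·-0.1667) / (5) = 0.9667
Iteration 2:
  p = (2 - (3)·0.9667) / (6) = -0.1500
  q = (5 - (-1)·-0.1500) / (5) = 0.9700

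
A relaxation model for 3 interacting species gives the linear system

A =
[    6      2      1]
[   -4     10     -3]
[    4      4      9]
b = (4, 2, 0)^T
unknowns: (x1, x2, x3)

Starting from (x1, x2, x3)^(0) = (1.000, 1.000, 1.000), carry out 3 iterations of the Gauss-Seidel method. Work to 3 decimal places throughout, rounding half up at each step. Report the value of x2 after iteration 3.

Iteration 1:
  x1 = (4 - (2)·1.000 - (1)·1.000) / (6) = 0.167
  x2 = (2 - (-4)·0.167 - (-3)·1.000) / (10) = 0.567
  x3 = (0 - (4)·0.167 - (4)·0.567) / (9) = -0.326
Iteration 2:
  x1 = (4 - (2)·0.567 - (1)·-0.326) / (6) = 0.532
  x2 = (2 - (-4)·0.532 - (-3)·-0.326) / (10) = 0.315
  x3 = (0 - (4)·0.532 - (4)·0.315) / (9) = -0.376
Iteration 3:
  x1 = (4 - (2)·0.315 - (1)·-0.376) / (6) = 0.624
  x2 = (2 - (-4)·0.624 - (-3)·-0.376) / (10) = 0.337
  x3 = (0 - (4)·0.624 - (4)·0.337) / (9) = -0.427

0.337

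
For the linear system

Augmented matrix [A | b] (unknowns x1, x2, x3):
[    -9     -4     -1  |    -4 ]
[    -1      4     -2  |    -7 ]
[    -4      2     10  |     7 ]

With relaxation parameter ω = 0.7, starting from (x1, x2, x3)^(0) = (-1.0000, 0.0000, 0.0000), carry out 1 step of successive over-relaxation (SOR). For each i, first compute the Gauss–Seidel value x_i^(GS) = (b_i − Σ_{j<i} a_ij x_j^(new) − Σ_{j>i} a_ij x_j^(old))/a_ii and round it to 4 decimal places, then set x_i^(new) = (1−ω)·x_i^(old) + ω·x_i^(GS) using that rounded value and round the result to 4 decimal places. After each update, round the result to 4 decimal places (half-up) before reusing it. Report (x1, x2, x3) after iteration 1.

Iteration 1:
  x1: GS value = (-4 - (-4)·0.0000 - (-1)·0.0000) / (-9) = 0.4444;  x1 ← (1−ω)·-1.0000 + ω·0.4444 = 0.0111
  x2: GS value = (-7 - (-1)·0.0111 - (-2)·0.0000) / (4) = -1.7472;  x2 ← (1−ω)·0.0000 + ω·-1.7472 = -1.2230
  x3: GS value = (7 - (-4)·0.0111 - (2)·-1.2230) / (10) = 0.9490;  x3 ← (1−ω)·0.0000 + ω·0.9490 = 0.6643

(0.0111, -1.2230, 0.6643)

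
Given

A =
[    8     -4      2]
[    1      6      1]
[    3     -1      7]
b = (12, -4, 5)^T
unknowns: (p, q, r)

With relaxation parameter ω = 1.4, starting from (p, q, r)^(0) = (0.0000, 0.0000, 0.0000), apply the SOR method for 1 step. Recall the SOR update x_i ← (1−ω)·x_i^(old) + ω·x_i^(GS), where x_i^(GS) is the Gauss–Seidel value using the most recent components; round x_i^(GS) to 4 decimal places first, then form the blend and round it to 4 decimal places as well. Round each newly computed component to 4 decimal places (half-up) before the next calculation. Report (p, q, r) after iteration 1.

Iteration 1:
  p: GS value = (12 - (-4)·0.0000 - (2)·0.0000) / (8) = 1.5000;  p ← (1−ω)·0.0000 + ω·1.5000 = 2.1000
  q: GS value = (-4 - (1)·2.1000 - (1)·0.0000) / (6) = -1.0167;  q ← (1−ω)·0.0000 + ω·-1.0167 = -1.4234
  r: GS value = (5 - (3)·2.1000 - (-1)·-1.4234) / (7) = -0.3891;  r ← (1−ω)·0.0000 + ω·-0.3891 = -0.5447

(2.1000, -1.4234, -0.5447)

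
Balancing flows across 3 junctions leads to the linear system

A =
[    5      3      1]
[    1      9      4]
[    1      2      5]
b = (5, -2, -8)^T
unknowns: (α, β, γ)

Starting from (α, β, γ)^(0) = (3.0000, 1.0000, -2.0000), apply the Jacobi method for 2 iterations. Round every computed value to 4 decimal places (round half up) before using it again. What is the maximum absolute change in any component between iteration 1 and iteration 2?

0.7067

Iteration 1:
  α = (5 - (3)·1.0000 - (1)·-2.0000) / (5) = 0.8000
  β = (-2 - (1)·3.0000 - (4)·-2.0000) / (9) = 0.3333
  γ = (-8 - (1)·3.0000 - (2)·1.0000) / (5) = -2.6000
Iteration 2:
  α = (5 - (3)·0.3333 - (1)·-2.6000) / (5) = 1.3200
  β = (-2 - (1)·0.8000 - (4)·-2.6000) / (9) = 0.8444
  γ = (-8 - (1)·0.8000 - (2)·0.3333) / (5) = -1.8933
Change: (0.5200, 0.5111, 0.7067) → max |·| = 0.7067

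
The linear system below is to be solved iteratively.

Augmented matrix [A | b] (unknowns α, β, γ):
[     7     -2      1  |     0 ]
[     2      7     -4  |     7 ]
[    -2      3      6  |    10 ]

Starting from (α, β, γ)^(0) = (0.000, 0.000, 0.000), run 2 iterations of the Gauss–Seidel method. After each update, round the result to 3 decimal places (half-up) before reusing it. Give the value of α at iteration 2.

0.119

Iteration 1:
  α = (0 - (-2)·0.000 - (1)·0.000) / (7) = 0.000
  β = (7 - (2)·0.000 - (-4)·0.000) / (7) = 1.000
  γ = (10 - (-2)·0.000 - (3)·1.000) / (6) = 1.167
Iteration 2:
  α = (0 - (-2)·1.000 - (1)·1.167) / (7) = 0.119
  β = (7 - (2)·0.119 - (-4)·1.167) / (7) = 1.633
  γ = (10 - (-2)·0.119 - (3)·1.633) / (6) = 0.890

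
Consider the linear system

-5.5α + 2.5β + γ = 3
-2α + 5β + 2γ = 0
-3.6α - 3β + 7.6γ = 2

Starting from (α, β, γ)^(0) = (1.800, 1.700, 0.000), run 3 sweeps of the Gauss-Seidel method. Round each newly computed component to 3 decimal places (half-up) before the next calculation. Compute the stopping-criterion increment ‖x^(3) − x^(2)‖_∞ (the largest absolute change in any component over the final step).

Iteration 1:
  α = (3 - (2.5)·1.700 - (1)·0.000) / (-5.5) = 0.227
  β = (0 - (-2)·0.227 - (2)·0.000) / (5) = 0.091
  γ = (2 - (-3.6)·0.227 - (-3)·0.091) / (7.6) = 0.407
Iteration 2:
  α = (3 - (2.5)·0.091 - (1)·0.407) / (-5.5) = -0.430
  β = (0 - (-2)·-0.430 - (2)·0.407) / (5) = -0.335
  γ = (2 - (-3.6)·-0.430 - (-3)·-0.335) / (7.6) = -0.073
Iteration 3:
  α = (3 - (2.5)·-0.335 - (1)·-0.073) / (-5.5) = -0.711
  β = (0 - (-2)·-0.711 - (2)·-0.073) / (5) = -0.255
  γ = (2 - (-3.6)·-0.711 - (-3)·-0.255) / (7.6) = -0.174
Change: (-0.281, 0.080, -0.101) → max |·| = 0.281

0.281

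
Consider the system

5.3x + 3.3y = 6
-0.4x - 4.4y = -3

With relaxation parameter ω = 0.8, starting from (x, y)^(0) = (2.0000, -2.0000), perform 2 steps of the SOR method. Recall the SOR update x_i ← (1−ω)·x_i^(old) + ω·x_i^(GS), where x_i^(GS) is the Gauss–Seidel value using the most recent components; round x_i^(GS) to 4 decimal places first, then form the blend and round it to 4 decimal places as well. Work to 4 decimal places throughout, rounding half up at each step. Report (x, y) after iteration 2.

(1.3769, 0.4409)

Iteration 1:
  x: GS value = (6 - (3.3)·-2.0000) / (5.3) = 2.3774;  x ← (1−ω)·2.0000 + ω·2.3774 = 2.3019
  y: GS value = (-3 - (-0.4)·2.3019) / (-4.4) = 0.4726;  y ← (1−ω)·-2.0000 + ω·0.4726 = -0.0219
Iteration 2:
  x: GS value = (6 - (3.3)·-0.0219) / (5.3) = 1.1457;  x ← (1−ω)·2.3019 + ω·1.1457 = 1.3769
  y: GS value = (-3 - (-0.4)·1.3769) / (-4.4) = 0.5566;  y ← (1−ω)·-0.0219 + ω·0.5566 = 0.4409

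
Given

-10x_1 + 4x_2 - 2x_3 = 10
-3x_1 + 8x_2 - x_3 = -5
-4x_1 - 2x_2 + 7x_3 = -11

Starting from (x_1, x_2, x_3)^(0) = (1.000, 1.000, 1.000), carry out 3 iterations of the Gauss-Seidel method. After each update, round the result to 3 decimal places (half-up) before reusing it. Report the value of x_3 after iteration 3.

Iteration 1:
  x_1 = (10 - (4)·1.000 - (-2)·1.000) / (-10) = -0.800
  x_2 = (-5 - (-3)·-0.800 - (-1)·1.000) / (8) = -0.800
  x_3 = (-11 - (-4)·-0.800 - (-2)·-0.800) / (7) = -2.257
Iteration 2:
  x_1 = (10 - (4)·-0.800 - (-2)·-2.257) / (-10) = -0.869
  x_2 = (-5 - (-3)·-0.869 - (-1)·-2.257) / (8) = -1.233
  x_3 = (-11 - (-4)·-0.869 - (-2)·-1.233) / (7) = -2.420
Iteration 3:
  x_1 = (10 - (4)·-1.233 - (-2)·-2.420) / (-10) = -1.009
  x_2 = (-5 - (-3)·-1.009 - (-1)·-2.420) / (8) = -1.306
  x_3 = (-11 - (-4)·-1.009 - (-2)·-1.306) / (7) = -2.521

-2.521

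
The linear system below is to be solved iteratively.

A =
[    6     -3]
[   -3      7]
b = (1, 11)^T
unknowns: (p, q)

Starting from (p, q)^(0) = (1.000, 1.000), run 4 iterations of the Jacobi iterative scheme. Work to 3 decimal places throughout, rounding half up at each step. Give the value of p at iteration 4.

1.203

Iteration 1:
  p = (1 - (-3)·1.000) / (6) = 0.667
  q = (11 - (-3)·1.000) / (7) = 2.000
Iteration 2:
  p = (1 - (-3)·2.000) / (6) = 1.167
  q = (11 - (-3)·0.667) / (7) = 1.857
Iteration 3:
  p = (1 - (-3)·1.857) / (6) = 1.095
  q = (11 - (-3)·1.167) / (7) = 2.072
Iteration 4:
  p = (1 - (-3)·2.072) / (6) = 1.203
  q = (11 - (-3)·1.095) / (7) = 2.041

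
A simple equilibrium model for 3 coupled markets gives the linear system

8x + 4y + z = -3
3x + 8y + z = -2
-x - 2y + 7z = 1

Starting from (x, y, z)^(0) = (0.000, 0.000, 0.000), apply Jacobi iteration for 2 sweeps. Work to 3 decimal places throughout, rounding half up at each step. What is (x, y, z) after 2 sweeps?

Iteration 1:
  x = (-3 - (4)·0.000 - (1)·0.000) / (8) = -0.375
  y = (-2 - (3)·0.000 - (1)·0.000) / (8) = -0.250
  z = (1 - (-1)·0.000 - (-2)·0.000) / (7) = 0.143
Iteration 2:
  x = (-3 - (4)·-0.250 - (1)·0.143) / (8) = -0.268
  y = (-2 - (3)·-0.375 - (1)·0.143) / (8) = -0.127
  z = (1 - (-1)·-0.375 - (-2)·-0.250) / (7) = 0.018

(-0.268, -0.127, 0.018)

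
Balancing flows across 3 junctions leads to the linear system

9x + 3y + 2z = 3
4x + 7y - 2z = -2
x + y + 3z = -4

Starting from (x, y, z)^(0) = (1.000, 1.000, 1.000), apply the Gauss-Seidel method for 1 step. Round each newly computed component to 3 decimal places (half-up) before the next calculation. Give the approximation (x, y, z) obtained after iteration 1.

(-0.222, 0.127, -1.302)

Iteration 1:
  x = (3 - (3)·1.000 - (2)·1.000) / (9) = -0.222
  y = (-2 - (4)·-0.222 - (-2)·1.000) / (7) = 0.127
  z = (-4 - (1)·-0.222 - (1)·0.127) / (3) = -1.302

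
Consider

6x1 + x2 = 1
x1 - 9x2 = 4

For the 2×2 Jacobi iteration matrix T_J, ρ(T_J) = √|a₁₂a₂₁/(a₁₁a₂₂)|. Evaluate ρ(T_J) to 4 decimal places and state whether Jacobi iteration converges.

0.1361

a₁₂a₂₁/(a₁₁a₂₂) = (1)·(1) / ((6)·(-9)) = -0.018519
ρ = √|-0.018519| = √0.018519 = 0.1361
ρ < 1, so Jacobi converges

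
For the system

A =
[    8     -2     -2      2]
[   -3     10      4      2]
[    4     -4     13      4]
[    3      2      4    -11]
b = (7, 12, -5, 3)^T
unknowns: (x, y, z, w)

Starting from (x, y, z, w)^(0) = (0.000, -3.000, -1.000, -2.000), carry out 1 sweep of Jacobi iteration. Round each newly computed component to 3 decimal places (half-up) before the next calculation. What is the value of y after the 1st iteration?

2.000

Iteration 1:
  x = (7 - (-2)·-3.000 - (-2)·-1.000 - (2)·-2.000) / (8) = 0.375
  y = (12 - (-3)·0.000 - (4)·-1.000 - (2)·-2.000) / (10) = 2.000
  z = (-5 - (4)·0.000 - (-4)·-3.000 - (4)·-2.000) / (13) = -0.692
  w = (3 - (3)·0.000 - (2)·-3.000 - (4)·-1.000) / (-11) = -1.182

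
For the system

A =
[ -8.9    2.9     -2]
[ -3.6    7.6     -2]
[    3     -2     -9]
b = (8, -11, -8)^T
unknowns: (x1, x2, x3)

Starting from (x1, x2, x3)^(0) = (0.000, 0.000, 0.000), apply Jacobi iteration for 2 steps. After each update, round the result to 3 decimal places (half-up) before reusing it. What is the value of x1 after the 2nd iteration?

-1.570

Iteration 1:
  x1 = (8 - (2.9)·0.000 - (-2)·0.000) / (-8.9) = -0.899
  x2 = (-11 - (-3.6)·0.000 - (-2)·0.000) / (7.6) = -1.447
  x3 = (-8 - (3)·0.000 - (-2)·0.000) / (-9) = 0.889
Iteration 2:
  x1 = (8 - (2.9)·-1.447 - (-2)·0.889) / (-8.9) = -1.570
  x2 = (-11 - (-3.6)·-0.899 - (-2)·0.889) / (7.6) = -1.639
  x3 = (-8 - (3)·-0.899 - (-2)·-1.447) / (-9) = 0.911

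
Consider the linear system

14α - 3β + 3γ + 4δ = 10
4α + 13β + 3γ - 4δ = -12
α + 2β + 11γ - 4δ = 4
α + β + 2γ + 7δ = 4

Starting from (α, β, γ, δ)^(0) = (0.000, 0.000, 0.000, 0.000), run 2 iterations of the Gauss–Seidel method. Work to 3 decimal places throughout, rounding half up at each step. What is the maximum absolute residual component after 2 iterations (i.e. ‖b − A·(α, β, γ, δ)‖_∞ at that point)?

Iteration 1:
  α = (10 - (-3)·0.000 - (3)·0.000 - (4)·0.000) / (14) = 0.714
  β = (-12 - (4)·0.714 - (3)·0.000 - (-4)·0.000) / (13) = -1.143
  γ = (4 - (1)·0.714 - (2)·-1.143 - (-4)·0.000) / (11) = 0.507
  δ = (4 - (1)·0.714 - (1)·-1.143 - (2)·0.507) / (7) = 0.488
Iteration 2:
  α = (10 - (-3)·-1.143 - (3)·0.507 - (4)·0.488) / (14) = 0.221
  β = (-12 - (4)·0.221 - (3)·0.507 - (-4)·0.488) / (13) = -0.958
  γ = (4 - (1)·0.221 - (2)·-0.958 - (-4)·0.488) / (11) = 0.695
  δ = (4 - (1)·0.221 - (1)·-0.958 - (2)·0.695) / (7) = 0.478
Residual b − A·x = (0.035, -0.603, -0.038, 0.001); ∞-norm = 0.603

0.603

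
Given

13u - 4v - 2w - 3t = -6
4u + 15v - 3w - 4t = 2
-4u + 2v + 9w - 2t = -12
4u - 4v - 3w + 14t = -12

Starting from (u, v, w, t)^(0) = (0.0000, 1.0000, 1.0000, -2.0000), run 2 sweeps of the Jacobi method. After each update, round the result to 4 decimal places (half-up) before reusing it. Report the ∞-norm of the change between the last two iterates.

0.8539

Iteration 1:
  u = (-6 - (-4)·1.0000 - (-2)·1.0000 - (-3)·-2.0000) / (13) = -0.4615
  v = (2 - (4)·0.0000 - (-3)·1.0000 - (-4)·-2.0000) / (15) = -0.2000
  w = (-12 - (-4)·0.0000 - (2)·1.0000 - (-2)·-2.0000) / (9) = -2.0000
  t = (-12 - (4)·0.0000 - (-4)·1.0000 - (-3)·1.0000) / (14) = -0.3571
Iteration 2:
  u = (-6 - (-4)·-0.2000 - (-2)·-2.0000 - (-3)·-0.3571) / (13) = -0.9132
  v = (2 - (4)·-0.4615 - (-3)·-2.0000 - (-4)·-0.3571) / (15) = -0.2388
  w = (-12 - (-4)·-0.4615 - (2)·-0.2000 - (-2)·-0.3571) / (9) = -1.5734
  t = (-12 - (4)·-0.4615 - (-4)·-0.2000 - (-3)·-2.0000) / (14) = -1.2110
Change: (-0.4517, -0.0388, 0.4266, -0.8539) → max |·| = 0.8539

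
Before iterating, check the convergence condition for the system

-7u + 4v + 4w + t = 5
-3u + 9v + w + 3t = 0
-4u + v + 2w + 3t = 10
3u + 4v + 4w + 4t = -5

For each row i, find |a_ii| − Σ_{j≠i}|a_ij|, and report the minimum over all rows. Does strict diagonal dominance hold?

-7

row 1: |-7| − (4+4+1) = -2
row 2: |9| − (3+1+3) = 2
row 3: |2| − (4+1+3) = -6
row 4: |4| − (3+4+4) = -7
minimum over rows = -7 → not strictly diagonally dominant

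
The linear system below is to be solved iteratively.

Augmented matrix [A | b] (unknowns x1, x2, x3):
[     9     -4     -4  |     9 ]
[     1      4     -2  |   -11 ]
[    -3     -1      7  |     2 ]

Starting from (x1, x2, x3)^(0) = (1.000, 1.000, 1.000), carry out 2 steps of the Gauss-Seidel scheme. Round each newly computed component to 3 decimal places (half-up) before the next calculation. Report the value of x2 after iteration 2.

-2.423

Iteration 1:
  x1 = (9 - (-4)·1.000 - (-4)·1.000) / (9) = 1.889
  x2 = (-11 - (1)·1.889 - (-2)·1.000) / (4) = -2.722
  x3 = (2 - (-3)·1.889 - (-1)·-2.722) / (7) = 0.706
Iteration 2:
  x1 = (9 - (-4)·-2.722 - (-4)·0.706) / (9) = 0.104
  x2 = (-11 - (1)·0.104 - (-2)·0.706) / (4) = -2.423
  x3 = (2 - (-3)·0.104 - (-1)·-2.423) / (7) = -0.016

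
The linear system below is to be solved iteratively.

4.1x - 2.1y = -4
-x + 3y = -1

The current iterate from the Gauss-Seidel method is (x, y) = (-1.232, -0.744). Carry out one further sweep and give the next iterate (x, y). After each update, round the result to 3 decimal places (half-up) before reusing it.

(-1.357, -0.786)

One sweep:
  x = (-4 - (-2.1)·-0.744) / (4.1) = -1.357
  y = (-1 - (-1)·-1.357) / (3) = -0.786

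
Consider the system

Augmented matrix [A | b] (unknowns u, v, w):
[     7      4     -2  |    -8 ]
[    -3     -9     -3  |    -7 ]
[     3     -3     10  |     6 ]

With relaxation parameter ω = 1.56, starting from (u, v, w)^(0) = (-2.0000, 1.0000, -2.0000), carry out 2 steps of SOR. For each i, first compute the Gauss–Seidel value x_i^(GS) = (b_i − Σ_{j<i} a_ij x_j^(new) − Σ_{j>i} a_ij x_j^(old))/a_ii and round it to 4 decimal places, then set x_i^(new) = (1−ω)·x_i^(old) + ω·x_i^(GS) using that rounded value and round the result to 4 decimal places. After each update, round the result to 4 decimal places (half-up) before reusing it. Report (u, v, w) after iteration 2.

Iteration 1:
  u: GS value = (-8 - (4)·1.0000 - (-2)·-2.0000) / (7) = -2.2857;  u ← (1−ω)·-2.0000 + ω·-2.2857 = -2.4457
  v: GS value = (-7 - (-3)·-2.4457 - (-3)·-2.0000) / (-9) = 2.2597;  v ← (1−ω)·1.0000 + ω·2.2597 = 2.9651
  w: GS value = (6 - (3)·-2.4457 - (-3)·2.9651) / (10) = 2.2232;  w ← (1−ω)·-2.0000 + ω·2.2232 = 4.5882
Iteration 2:
  u: GS value = (-8 - (4)·2.9651 - (-2)·4.5882) / (7) = -1.5263;  u ← (1−ω)·-2.4457 + ω·-1.5263 = -1.0114
  v: GS value = (-7 - (-3)·-1.0114 - (-3)·4.5882) / (-9) = -0.4145;  v ← (1−ω)·2.9651 + ω·-0.4145 = -2.3071
  w: GS value = (6 - (3)·-1.0114 - (-3)·-2.3071) / (10) = 0.2113;  w ← (1−ω)·4.5882 + ω·0.2113 = -2.2398

(-1.0114, -2.3071, -2.2398)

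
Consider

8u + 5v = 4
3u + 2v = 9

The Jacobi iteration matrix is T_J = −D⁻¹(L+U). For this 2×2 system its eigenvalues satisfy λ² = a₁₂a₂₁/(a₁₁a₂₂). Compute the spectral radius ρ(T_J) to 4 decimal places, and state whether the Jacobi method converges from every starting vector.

0.9682

a₁₂a₂₁/(a₁₁a₂₂) = (5)·(3) / ((8)·(2)) = 0.937500
ρ = √|0.937500| = √0.937500 = 0.9682
ρ < 1, so Jacobi converges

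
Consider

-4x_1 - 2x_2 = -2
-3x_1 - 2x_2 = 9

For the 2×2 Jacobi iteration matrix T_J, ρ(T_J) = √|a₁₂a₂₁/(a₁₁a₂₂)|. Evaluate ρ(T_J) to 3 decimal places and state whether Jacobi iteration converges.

a₁₂a₂₁/(a₁₁a₂₂) = (-2)·(-3) / ((-4)·(-2)) = 0.750000
ρ = √|0.750000| = √0.750000 = 0.866
ρ < 1, so Jacobi converges

0.866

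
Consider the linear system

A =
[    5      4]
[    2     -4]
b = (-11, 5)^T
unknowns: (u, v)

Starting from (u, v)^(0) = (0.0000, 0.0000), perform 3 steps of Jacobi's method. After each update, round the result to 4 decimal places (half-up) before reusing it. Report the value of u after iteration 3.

Iteration 1:
  u = (-11 - (4)·0.0000) / (5) = -2.2000
  v = (5 - (2)·0.0000) / (-4) = -1.2500
Iteration 2:
  u = (-11 - (4)·-1.2500) / (5) = -1.2000
  v = (5 - (2)·-2.2000) / (-4) = -2.3500
Iteration 3:
  u = (-11 - (4)·-2.3500) / (5) = -0.3200
  v = (5 - (2)·-1.2000) / (-4) = -1.8500

-0.3200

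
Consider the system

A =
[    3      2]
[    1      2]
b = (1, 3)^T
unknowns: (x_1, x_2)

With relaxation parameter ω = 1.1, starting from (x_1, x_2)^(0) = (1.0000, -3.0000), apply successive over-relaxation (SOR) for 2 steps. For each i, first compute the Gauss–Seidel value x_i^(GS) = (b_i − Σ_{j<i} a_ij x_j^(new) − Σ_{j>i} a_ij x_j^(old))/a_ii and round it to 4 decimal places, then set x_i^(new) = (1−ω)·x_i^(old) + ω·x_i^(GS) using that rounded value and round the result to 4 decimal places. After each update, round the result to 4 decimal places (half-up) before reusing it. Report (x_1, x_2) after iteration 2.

(-0.3152, 1.7640)

Iteration 1:
  x_1: GS value = (1 - (2)·-3.0000) / (3) = 2.3333;  x_1 ← (1−ω)·1.0000 + ω·2.3333 = 2.4666
  x_2: GS value = (3 - (1)·2.4666) / (2) = 0.2667;  x_2 ← (1−ω)·-3.0000 + ω·0.2667 = 0.5934
Iteration 2:
  x_1: GS value = (1 - (2)·0.5934) / (3) = -0.0623;  x_1 ← (1−ω)·2.4666 + ω·-0.0623 = -0.3152
  x_2: GS value = (3 - (1)·-0.3152) / (2) = 1.6576;  x_2 ← (1−ω)·0.5934 + ω·1.6576 = 1.7640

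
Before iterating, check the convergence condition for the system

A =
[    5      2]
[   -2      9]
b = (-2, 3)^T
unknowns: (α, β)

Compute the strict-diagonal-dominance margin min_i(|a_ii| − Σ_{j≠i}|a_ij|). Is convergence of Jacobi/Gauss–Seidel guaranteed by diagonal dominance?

3

row 1: |5| − (2) = 3
row 2: |9| − (2) = 7
minimum over rows = 3 → strictly diagonally dominant (convergence guaranteed)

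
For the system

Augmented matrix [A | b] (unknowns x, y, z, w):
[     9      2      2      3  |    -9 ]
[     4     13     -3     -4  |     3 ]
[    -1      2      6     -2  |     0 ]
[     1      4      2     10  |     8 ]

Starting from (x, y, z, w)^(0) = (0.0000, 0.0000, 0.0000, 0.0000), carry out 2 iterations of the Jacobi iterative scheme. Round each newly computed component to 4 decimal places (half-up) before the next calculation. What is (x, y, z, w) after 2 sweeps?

(-1.3180, 0.7846, 0.0231, 0.8077)

Iteration 1:
  x = (-9 - (2)·0.0000 - (2)·0.0000 - (3)·0.0000) / (9) = -1.0000
  y = (3 - (4)·0.0000 - (-3)·0.0000 - (-4)·0.0000) / (13) = 0.2308
  z = (0 - (-1)·0.0000 - (2)·0.0000 - (-2)·0.0000) / (6) = 0.0000
  w = (8 - (1)·0.0000 - (4)·0.0000 - (2)·0.0000) / (10) = 0.8000
Iteration 2:
  x = (-9 - (2)·0.2308 - (2)·0.0000 - (3)·0.8000) / (9) = -1.3180
  y = (3 - (4)·-1.0000 - (-3)·0.0000 - (-4)·0.8000) / (13) = 0.7846
  z = (0 - (-1)·-1.0000 - (2)·0.2308 - (-2)·0.8000) / (6) = 0.0231
  w = (8 - (1)·-1.0000 - (4)·0.2308 - (2)·0.0000) / (10) = 0.8077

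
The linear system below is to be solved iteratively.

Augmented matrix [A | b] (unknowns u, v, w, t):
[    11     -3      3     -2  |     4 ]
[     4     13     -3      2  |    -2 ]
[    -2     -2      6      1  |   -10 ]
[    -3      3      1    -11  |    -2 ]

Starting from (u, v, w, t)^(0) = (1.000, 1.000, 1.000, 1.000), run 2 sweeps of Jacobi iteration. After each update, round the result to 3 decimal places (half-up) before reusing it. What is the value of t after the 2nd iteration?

-0.178

Iteration 1:
  u = (4 - (-3)·1.000 - (3)·1.000 - (-2)·1.000) / (11) = 0.545
  v = (-2 - (4)·1.000 - (-3)·1.000 - (2)·1.000) / (13) = -0.385
  w = (-10 - (-2)·1.000 - (-2)·1.000 - (1)·1.000) / (6) = -1.167
  t = (-2 - (-3)·1.000 - (3)·1.000 - (1)·1.000) / (-11) = 0.273
Iteration 2:
  u = (4 - (-3)·-0.385 - (3)·-1.167 - (-2)·0.273) / (11) = 0.627
  v = (-2 - (4)·0.545 - (-3)·-1.167 - (2)·0.273) / (13) = -0.633
  w = (-10 - (-2)·0.545 - (-2)·-0.385 - (1)·0.273) / (6) = -1.659
  t = (-2 - (-3)·0.545 - (3)·-0.385 - (1)·-1.167) / (-11) = -0.178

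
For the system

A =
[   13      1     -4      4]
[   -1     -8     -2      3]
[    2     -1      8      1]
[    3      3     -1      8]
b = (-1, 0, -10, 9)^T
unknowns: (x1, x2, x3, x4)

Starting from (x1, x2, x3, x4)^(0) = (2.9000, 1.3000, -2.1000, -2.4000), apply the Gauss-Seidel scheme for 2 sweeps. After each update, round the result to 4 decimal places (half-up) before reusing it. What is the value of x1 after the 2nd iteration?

Iteration 1:
  x1 = (-1 - (1)·1.3000 - (-4)·-2.1000 - (4)·-2.4000) / (13) = -0.0846
  x2 = (0 - (-1)·-0.0846 - (-2)·-2.1000 - (3)·-2.4000) / (-8) = -0.3644
  x3 = (-10 - (2)·-0.0846 - (-1)·-0.3644 - (1)·-2.4000) / (8) = -0.9744
  x4 = (9 - (3)·-0.0846 - (3)·-0.3644 - (-1)·-0.9744) / (8) = 1.1716
Iteration 2:
  x1 = (-1 - (1)·-0.3644 - (-4)·-0.9744 - (4)·1.1716) / (13) = -0.7092
  x2 = (0 - (-1)·-0.7092 - (-2)·-0.9744 - (3)·1.1716) / (-8) = 0.7716
  x3 = (-10 - (2)·-0.7092 - (-1)·0.7716 - (1)·1.1716) / (8) = -1.1227
  x4 = (9 - (3)·-0.7092 - (3)·0.7716 - (-1)·-1.1227) / (8) = 0.9613

-0.7092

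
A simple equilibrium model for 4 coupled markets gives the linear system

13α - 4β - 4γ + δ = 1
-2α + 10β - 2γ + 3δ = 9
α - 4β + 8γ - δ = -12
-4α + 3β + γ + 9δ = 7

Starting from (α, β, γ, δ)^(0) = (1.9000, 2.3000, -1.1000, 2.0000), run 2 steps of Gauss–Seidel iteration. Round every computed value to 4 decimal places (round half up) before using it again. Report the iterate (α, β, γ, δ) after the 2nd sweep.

Iteration 1:
  α = (1 - (-4)·2.3000 - (-4)·-1.1000 - (1)·2.0000) / (13) = 0.2923
  β = (9 - (-2)·0.2923 - (-2)·-1.1000 - (3)·2.0000) / (10) = 0.1385
  γ = (-12 - (1)·0.2923 - (-4)·0.1385 - (-1)·2.0000) / (8) = -1.2173
  δ = (7 - (-4)·0.2923 - (3)·0.1385 - (1)·-1.2173) / (9) = 0.9968
Iteration 2:
  α = (1 - (-4)·0.1385 - (-4)·-1.2173 - (1)·0.9968) / (13) = -0.3317
  β = (9 - (-2)·-0.3317 - (-2)·-1.2173 - (3)·0.9968) / (10) = 0.2912
  γ = (-12 - (1)·-0.3317 - (-4)·0.2912 - (-1)·0.9968) / (8) = -1.1883
  δ = (7 - (-4)·-0.3317 - (3)·0.2912 - (1)·-1.1883) / (9) = 0.6653

(-0.3317, 0.2912, -1.1883, 0.6653)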